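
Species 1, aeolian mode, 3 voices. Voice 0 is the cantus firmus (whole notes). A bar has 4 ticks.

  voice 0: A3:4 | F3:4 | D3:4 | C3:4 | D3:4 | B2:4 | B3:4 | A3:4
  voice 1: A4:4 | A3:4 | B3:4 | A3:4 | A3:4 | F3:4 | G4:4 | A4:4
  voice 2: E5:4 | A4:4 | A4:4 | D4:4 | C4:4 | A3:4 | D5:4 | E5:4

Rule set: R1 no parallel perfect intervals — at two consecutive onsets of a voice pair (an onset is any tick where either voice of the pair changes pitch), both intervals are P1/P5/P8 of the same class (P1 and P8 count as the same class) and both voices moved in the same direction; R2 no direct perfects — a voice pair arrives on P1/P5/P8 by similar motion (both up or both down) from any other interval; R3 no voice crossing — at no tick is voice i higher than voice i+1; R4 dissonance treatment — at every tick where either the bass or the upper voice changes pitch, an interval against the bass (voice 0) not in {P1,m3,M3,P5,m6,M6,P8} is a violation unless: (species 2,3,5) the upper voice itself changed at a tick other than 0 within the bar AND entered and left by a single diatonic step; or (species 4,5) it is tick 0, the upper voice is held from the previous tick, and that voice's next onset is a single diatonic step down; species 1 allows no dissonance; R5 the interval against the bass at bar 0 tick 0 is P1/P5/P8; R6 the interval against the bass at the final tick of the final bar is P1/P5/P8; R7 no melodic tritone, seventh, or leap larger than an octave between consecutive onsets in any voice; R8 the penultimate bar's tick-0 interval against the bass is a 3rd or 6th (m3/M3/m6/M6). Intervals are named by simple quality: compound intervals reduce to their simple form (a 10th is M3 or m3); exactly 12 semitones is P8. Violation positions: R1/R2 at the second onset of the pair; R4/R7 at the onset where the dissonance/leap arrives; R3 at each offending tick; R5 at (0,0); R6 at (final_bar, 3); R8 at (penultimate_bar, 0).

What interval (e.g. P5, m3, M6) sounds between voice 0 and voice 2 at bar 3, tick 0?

voice 0=C3 voice 2=D4 -> M2

M2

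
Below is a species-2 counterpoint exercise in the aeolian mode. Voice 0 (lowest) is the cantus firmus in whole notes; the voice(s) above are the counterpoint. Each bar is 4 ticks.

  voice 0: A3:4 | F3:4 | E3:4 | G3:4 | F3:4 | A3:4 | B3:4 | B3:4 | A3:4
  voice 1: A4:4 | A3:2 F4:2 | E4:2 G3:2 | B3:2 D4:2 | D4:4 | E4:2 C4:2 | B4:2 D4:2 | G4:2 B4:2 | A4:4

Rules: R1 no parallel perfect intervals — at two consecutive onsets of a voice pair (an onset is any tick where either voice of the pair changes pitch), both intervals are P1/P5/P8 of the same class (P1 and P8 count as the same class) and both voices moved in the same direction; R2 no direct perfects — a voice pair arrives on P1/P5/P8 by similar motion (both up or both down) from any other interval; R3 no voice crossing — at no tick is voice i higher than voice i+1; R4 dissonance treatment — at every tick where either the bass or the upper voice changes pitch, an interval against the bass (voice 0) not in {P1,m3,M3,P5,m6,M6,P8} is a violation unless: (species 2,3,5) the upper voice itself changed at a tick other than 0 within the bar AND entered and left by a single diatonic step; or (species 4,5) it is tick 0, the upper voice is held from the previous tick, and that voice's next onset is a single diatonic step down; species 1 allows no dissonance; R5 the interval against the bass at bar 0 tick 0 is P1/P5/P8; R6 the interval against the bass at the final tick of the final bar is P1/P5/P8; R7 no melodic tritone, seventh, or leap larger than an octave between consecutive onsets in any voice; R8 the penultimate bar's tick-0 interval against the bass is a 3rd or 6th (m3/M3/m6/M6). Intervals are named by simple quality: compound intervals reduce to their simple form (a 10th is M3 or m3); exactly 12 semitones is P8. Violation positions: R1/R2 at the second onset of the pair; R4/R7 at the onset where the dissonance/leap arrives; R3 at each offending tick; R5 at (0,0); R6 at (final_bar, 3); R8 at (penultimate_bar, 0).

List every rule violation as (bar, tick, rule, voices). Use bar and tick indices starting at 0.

(2, 0, R1, (0, 1))
(5, 0, R2, (0, 1))
(6, 0, R2, (0, 1))
(6, 0, R7, (1,))
(8, 0, R1, (0, 1))

bar 0: v0=A3 v1=A4 downbeat P8
bar 1: v0=F3 v1=A3 downbeat M3
bar 2: v0=E3 v1=E4 downbeat P8
bar 3: v0=G3 v1=B3 downbeat M3
bar 4: v0=F3 v1=D4 downbeat M6
bar 5: v0=A3 v1=E4 downbeat P5
bar 6: v0=B3 v1=B4 downbeat P8
bar 7: v0=B3 v1=G4 downbeat m6
bar 8: v0=A3 v1=A4 downbeat P8
  -> R1 @ bar 2 tick 0 v(0, 1): F3/F4 P8 -> E3/E4 P8 similar
  -> R2 @ bar 5 tick 0 v(0, 1): F3/D4 M6 -> A3/E4 P5 similar
  -> R2 @ bar 6 tick 0 v(0, 1): A3/C4 m3 -> B3/B4 P8 similar
  -> R7 @ bar 6 tick 0 v(1,): C4->B4 leap 11st
  -> R1 @ bar 8 tick 0 v(0, 1): B3/B4 P8 -> A3/A4 P8 similar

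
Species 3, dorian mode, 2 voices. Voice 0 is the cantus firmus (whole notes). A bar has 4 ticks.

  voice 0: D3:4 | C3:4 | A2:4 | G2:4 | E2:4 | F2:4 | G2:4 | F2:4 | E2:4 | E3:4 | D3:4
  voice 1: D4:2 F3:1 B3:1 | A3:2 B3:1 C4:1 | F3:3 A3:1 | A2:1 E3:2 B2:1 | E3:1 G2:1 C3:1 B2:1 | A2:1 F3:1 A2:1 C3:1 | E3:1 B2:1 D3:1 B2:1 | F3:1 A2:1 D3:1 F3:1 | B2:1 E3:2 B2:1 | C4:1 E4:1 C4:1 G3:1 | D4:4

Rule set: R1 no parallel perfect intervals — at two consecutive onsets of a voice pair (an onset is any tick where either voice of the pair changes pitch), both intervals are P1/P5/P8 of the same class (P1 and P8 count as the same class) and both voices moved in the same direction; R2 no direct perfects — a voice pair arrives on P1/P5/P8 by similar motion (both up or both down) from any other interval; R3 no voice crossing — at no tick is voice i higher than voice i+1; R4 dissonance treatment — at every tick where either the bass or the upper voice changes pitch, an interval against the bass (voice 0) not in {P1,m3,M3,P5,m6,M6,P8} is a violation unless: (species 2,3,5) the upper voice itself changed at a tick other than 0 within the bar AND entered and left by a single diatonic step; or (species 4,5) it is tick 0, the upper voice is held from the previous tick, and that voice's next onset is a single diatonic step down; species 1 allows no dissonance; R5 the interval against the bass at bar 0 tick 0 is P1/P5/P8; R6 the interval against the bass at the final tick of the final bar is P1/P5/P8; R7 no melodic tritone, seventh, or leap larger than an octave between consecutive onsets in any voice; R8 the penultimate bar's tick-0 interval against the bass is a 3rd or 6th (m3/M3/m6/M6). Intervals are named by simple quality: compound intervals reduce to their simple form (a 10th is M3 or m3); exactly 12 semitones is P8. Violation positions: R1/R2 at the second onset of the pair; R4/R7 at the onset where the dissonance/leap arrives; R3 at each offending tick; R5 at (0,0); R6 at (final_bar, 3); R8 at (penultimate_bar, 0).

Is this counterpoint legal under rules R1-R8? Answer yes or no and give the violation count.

No (6 violations)

bar 0: v0=D3 v1=D4 (P8)
bar 1: v0=C3 v1=A3 (M6)
bar 2: v0=A2 v1=F3 (m6)
bar 3: v0=G2 v1=A2 (M2)
bar 4: v0=E2 v1=E3 (P8)
bar 5: v0=F2 v1=A2 (M3)
bar 6: v0=G2 v1=E3 (M6)
bar 7: v0=F2 v1=F3 (P8)
bar 8: v0=E2 v1=B2 (P5)
bar 9: v0=E3 v1=C4 (m6)
bar 10: v0=D3 v1=D4 (P8)
  R7 @ bar0.3: F3->B3 leap 6st
  R4 @ bar3.0: G2/A2 M2 untreated
  R7 @ bar7.0: B2->F3 leap 6st
  R2 @ bar8.0: F2/F3 P8 -> E2/B2 P5 similar
  R7 @ bar8.0: F3->B2 leap 6st
  R7 @ bar9.0: B2->C4 leap 13st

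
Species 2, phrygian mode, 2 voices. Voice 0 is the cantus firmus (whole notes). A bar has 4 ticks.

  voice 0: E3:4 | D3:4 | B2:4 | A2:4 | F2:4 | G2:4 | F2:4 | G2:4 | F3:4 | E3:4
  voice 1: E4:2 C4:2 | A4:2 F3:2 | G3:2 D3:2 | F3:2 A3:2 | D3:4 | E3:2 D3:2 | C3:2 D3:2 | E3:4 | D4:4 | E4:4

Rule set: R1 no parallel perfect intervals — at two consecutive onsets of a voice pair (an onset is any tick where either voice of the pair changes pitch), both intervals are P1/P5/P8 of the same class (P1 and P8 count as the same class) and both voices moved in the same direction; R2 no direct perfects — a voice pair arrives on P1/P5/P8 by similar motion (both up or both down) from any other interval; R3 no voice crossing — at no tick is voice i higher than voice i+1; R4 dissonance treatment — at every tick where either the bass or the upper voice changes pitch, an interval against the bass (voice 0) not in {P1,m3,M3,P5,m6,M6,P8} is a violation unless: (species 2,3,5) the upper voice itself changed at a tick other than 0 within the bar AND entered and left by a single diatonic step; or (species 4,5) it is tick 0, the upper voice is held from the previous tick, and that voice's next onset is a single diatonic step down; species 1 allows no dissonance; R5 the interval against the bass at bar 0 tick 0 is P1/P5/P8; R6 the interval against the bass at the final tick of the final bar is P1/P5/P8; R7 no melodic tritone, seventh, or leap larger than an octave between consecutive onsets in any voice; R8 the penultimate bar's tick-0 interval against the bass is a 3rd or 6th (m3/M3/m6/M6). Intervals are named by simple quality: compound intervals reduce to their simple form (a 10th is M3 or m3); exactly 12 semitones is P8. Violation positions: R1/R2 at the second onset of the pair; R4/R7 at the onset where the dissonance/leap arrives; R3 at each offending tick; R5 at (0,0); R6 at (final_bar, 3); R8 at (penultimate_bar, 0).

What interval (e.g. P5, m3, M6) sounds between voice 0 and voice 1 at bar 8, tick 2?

M6

voice 0=F3 voice 1=D4 -> M6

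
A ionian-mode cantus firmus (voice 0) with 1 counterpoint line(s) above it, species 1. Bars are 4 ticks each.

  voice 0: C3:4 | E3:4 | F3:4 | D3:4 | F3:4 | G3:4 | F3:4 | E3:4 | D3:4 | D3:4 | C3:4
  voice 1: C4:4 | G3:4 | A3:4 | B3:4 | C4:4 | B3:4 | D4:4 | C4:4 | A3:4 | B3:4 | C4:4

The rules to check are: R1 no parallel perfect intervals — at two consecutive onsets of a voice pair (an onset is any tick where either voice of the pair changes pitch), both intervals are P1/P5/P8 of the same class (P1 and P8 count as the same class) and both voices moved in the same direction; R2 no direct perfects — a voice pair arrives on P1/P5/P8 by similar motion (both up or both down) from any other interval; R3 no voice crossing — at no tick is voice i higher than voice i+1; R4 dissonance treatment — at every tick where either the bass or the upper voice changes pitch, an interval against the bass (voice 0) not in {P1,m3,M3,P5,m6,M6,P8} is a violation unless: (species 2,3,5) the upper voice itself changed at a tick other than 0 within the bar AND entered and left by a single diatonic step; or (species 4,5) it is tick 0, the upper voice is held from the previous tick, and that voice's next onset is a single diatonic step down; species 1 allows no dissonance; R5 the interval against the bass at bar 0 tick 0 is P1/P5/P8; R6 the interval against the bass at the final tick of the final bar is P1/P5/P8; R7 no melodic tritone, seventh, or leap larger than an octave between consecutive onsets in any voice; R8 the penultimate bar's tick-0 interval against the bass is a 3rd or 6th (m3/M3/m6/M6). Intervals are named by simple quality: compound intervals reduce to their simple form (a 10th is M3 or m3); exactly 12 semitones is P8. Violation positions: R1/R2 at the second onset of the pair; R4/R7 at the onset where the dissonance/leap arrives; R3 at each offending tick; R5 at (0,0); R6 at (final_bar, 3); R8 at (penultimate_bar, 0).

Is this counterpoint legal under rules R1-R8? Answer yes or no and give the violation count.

bar 0: v0=C3 v1=C4 (P8)
bar 1: v0=E3 v1=G3 (m3)
bar 2: v0=F3 v1=A3 (M3)
bar 3: v0=D3 v1=B3 (M6)
bar 4: v0=F3 v1=C4 (P5)
bar 5: v0=G3 v1=B3 (M3)
bar 6: v0=F3 v1=D4 (M6)
bar 7: v0=E3 v1=C4 (m6)
bar 8: v0=D3 v1=A3 (P5)
bar 9: v0=D3 v1=B3 (M6)
bar 10: v0=C3 v1=C4 (P8)
  R2 @ bar4.0: D3/B3 M6 -> F3/C4 P5 similar
  R2 @ bar8.0: E3/C4 m6 -> D3/A3 P5 similar

No (2 violations)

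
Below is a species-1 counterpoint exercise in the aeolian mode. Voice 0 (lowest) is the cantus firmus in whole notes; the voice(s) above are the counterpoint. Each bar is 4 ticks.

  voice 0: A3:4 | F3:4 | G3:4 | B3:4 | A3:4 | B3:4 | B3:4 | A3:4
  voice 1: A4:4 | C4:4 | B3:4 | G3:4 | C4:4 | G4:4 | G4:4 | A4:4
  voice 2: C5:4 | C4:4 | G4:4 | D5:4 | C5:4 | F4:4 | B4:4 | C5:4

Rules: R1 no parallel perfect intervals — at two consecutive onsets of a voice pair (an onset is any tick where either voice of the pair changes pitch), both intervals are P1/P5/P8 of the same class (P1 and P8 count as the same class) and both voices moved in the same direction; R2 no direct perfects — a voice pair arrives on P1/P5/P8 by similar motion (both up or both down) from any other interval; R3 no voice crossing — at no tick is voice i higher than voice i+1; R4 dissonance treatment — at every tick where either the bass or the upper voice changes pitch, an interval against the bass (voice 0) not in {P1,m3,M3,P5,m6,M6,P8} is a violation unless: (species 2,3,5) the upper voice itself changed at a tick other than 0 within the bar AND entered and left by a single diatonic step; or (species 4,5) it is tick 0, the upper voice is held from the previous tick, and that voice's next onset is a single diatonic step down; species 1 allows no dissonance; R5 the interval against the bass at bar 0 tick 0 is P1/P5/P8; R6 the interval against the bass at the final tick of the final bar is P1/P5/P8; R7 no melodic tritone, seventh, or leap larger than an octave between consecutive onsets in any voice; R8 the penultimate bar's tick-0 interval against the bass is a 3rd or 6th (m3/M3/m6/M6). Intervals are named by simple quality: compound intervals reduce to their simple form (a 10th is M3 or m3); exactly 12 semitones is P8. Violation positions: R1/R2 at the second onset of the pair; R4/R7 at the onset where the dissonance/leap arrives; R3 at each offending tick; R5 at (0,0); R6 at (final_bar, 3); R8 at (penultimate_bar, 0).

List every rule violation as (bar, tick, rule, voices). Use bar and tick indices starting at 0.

(0, 0, R5, (0, 2))
(1, 0, R2, (0, 1))
(1, 0, R2, (0, 2))
(1, 0, R2, (1, 2))
(2, 0, R2, (0, 2))
(3, 0, R3, (0, 1))
(3, 1, R3, (0, 1))
(3, 2, R3, (0, 1))
(3, 3, R3, (0, 1))
(5, 0, R3, (1, 2))
(5, 0, R4, (0, 2))
(5, 1, R3, (1, 2))
(5, 2, R3, (1, 2))
(5, 3, R3, (1, 2))
(6, 0, R7, (2,))
(6, 0, R8, (0, 2))
(7, 3, R6, (0, 2))

bar 0: v0=A3 v1=A4 v2=C5 downbeat m3
bar 1: v0=F3 v1=C4 v2=C4 downbeat P5
bar 2: v0=G3 v1=B3 v2=G4 downbeat P8
bar 3: v0=B3 v1=G3 v2=D5 downbeat m3
bar 4: v0=A3 v1=C4 v2=C5 downbeat m3
bar 5: v0=B3 v1=G4 v2=F4 downbeat TT
bar 6: v0=B3 v1=G4 v2=B4 downbeat P8
bar 7: v0=A3 v1=A4 v2=C5 downbeat m3
  -> R5 @ bar 0 tick 0 v(0, 2): opens on m3
  -> R2 @ bar 1 tick 0 v(0, 1): A3/A4 P8 -> F3/C4 P5 similar
  -> R2 @ bar 1 tick 0 v(0, 2): A3/C5 m3 -> F3/C4 P5 similar
  -> R2 @ bar 1 tick 0 v(1, 2): A4/C5 m3 -> C4/C4 P1 similar
  -> R2 @ bar 2 tick 0 v(0, 2): F3/C4 P5 -> G3/G4 P8 similar
  -> R3 @ bar 3 tick 0 v(0, 1): B3 above G3
  -> R3 @ bar 3 tick 1 v(0, 1): B3 above G3
  -> R3 @ bar 3 tick 2 v(0, 1): B3 above G3
  -> R3 @ bar 3 tick 3 v(0, 1): B3 above G3
  -> R3 @ bar 5 tick 0 v(1, 2): G4 above F4
  -> R4 @ bar 5 tick 0 v(0, 2): B3/F4 TT untreated
  -> R3 @ bar 5 tick 1 v(1, 2): G4 above F4
  -> R3 @ bar 5 tick 2 v(1, 2): G4 above F4
  -> R3 @ bar 5 tick 3 v(1, 2): G4 above F4
  -> R7 @ bar 6 tick 0 v(2,): F4->B4 leap 6st
  -> R8 @ bar 6 tick 0 v(0, 2): penult P8 not 3rd/6th
  -> R6 @ bar 7 tick 3 v(0, 2): closes on m3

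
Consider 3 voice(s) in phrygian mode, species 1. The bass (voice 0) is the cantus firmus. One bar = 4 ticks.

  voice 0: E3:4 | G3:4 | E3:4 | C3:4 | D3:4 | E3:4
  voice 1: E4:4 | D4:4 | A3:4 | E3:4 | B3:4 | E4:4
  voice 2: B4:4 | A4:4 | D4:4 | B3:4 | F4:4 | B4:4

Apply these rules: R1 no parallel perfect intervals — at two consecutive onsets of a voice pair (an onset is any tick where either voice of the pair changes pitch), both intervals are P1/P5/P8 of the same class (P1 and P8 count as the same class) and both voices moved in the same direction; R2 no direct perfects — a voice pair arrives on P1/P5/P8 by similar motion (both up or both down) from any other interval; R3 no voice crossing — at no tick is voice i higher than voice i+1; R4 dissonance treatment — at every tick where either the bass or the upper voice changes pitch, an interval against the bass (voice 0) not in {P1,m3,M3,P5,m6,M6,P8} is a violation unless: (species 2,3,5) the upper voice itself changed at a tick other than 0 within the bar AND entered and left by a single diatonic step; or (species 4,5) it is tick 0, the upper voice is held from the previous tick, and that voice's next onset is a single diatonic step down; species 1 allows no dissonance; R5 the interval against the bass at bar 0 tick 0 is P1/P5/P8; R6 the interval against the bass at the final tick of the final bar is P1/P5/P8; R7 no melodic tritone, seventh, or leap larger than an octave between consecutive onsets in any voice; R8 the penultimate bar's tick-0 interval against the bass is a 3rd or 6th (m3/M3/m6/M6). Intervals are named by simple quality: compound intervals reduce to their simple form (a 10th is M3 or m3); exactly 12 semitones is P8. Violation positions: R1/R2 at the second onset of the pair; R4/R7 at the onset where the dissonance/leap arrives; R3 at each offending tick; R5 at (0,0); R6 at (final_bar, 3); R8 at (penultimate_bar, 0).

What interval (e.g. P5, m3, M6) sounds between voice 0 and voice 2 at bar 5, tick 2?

P5

voice 0=E3 voice 2=B4 -> P5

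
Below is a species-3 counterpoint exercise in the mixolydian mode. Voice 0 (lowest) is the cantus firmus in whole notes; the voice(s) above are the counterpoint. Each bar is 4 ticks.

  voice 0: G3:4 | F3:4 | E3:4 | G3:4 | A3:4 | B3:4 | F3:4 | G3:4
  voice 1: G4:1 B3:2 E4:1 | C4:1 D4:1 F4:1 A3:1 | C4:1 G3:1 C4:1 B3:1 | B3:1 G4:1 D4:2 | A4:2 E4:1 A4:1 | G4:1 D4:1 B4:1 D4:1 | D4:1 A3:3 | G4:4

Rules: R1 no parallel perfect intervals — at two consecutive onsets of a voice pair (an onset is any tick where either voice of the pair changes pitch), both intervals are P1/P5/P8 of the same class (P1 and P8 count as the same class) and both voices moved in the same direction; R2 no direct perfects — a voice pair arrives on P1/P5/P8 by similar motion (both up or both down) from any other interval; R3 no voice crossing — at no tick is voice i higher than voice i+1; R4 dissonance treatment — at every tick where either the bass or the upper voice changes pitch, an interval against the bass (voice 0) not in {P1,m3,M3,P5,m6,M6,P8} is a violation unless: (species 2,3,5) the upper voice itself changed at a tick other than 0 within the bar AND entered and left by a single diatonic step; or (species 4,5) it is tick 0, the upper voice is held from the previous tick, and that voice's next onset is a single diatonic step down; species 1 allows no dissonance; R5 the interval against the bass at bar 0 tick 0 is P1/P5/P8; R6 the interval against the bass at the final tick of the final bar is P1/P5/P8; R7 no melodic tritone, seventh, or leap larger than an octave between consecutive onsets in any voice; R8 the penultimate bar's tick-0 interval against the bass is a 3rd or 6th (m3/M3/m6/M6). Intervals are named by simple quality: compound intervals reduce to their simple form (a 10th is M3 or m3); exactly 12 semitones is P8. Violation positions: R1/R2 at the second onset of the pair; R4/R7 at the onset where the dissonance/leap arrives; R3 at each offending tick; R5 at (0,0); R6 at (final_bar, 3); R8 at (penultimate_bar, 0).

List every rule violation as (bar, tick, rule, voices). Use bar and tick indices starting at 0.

(1, 0, R2, (0, 1))
(4, 0, R2, (0, 1))
(6, 0, R7, (0,))
(7, 0, R2, (0, 1))
(7, 0, R7, (1,))

bar 0: v0=G3 v1=G4 downbeat P8
bar 1: v0=F3 v1=C4 downbeat P5
bar 2: v0=E3 v1=C4 downbeat m6
bar 3: v0=G3 v1=B3 downbeat M3
bar 4: v0=A3 v1=A4 downbeat P8
bar 5: v0=B3 v1=G4 downbeat m6
bar 6: v0=F3 v1=D4 downbeat M6
bar 7: v0=G3 v1=G4 downbeat P8
  -> R2 @ bar 1 tick 0 v(0, 1): G3/E4 M6 -> F3/C4 P5 similar
  -> R2 @ bar 4 tick 0 v(0, 1): G3/D4 P5 -> A3/A4 P8 similar
  -> R7 @ bar 6 tick 0 v(0,): B3->F3 leap 6st
  -> R2 @ bar 7 tick 0 v(0, 1): F3/A3 M3 -> G3/G4 P8 similar
  -> R7 @ bar 7 tick 0 v(1,): A3->G4 leap 10st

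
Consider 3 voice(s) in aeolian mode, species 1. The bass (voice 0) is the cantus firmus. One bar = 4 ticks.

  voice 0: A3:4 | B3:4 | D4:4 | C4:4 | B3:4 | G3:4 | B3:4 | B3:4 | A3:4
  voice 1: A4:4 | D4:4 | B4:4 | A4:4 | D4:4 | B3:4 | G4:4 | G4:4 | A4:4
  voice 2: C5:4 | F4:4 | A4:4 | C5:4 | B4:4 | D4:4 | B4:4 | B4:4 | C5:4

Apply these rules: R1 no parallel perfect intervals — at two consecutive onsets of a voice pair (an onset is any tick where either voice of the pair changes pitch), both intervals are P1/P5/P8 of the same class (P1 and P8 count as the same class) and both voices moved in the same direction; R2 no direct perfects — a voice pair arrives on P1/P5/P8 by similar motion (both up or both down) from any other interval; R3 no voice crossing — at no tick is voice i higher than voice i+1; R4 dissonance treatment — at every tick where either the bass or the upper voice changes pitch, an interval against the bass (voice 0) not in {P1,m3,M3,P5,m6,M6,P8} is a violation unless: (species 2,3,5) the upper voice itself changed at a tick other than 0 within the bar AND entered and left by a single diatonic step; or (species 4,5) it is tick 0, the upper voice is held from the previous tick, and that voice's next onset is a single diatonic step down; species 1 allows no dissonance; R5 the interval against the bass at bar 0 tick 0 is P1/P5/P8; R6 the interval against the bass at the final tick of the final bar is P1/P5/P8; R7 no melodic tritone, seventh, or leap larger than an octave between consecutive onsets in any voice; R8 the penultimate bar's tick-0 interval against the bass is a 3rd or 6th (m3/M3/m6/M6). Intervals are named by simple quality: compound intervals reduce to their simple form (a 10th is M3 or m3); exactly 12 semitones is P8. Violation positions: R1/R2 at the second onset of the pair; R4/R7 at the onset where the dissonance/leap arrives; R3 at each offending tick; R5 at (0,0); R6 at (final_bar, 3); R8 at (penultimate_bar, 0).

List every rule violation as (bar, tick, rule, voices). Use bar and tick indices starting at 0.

(0, 0, R5, (0, 2))
(1, 0, R4, (0, 2))
(2, 0, R2, (0, 2))
(2, 0, R3, (1, 2))
(2, 1, R3, (1, 2))
(2, 2, R3, (1, 2))
(2, 3, R3, (1, 2))
(4, 0, R1, (0, 2))
(5, 0, R2, (0, 2))
(6, 0, R2, (0, 2))
(7, 0, R8, (0, 2))
(8, 3, R6, (0, 2))

bar 0: v0=A3 v1=A4 v2=C5 downbeat m3
bar 1: v0=B3 v1=D4 v2=F4 downbeat TT
bar 2: v0=D4 v1=B4 v2=A4 downbeat P5
bar 3: v0=C4 v1=A4 v2=C5 downbeat P8
bar 4: v0=B3 v1=D4 v2=B4 downbeat P8
bar 5: v0=G3 v1=B3 v2=D4 downbeat P5
bar 6: v0=B3 v1=G4 v2=B4 downbeat P8
bar 7: v0=B3 v1=G4 v2=B4 downbeat P8
bar 8: v0=A3 v1=A4 v2=C5 downbeat m3
  -> R5 @ bar 0 tick 0 v(0, 2): opens on m3
  -> R4 @ bar 1 tick 0 v(0, 2): B3/F4 TT untreated
  -> R2 @ bar 2 tick 0 v(0, 2): B3/F4 TT -> D4/A4 P5 similar
  -> R3 @ bar 2 tick 0 v(1, 2): B4 above A4
  -> R3 @ bar 2 tick 1 v(1, 2): B4 above A4
  -> R3 @ bar 2 tick 2 v(1, 2): B4 above A4
  -> R3 @ bar 2 tick 3 v(1, 2): B4 above A4
  -> R1 @ bar 4 tick 0 v(0, 2): C4/C5 P8 -> B3/B4 P8 similar
  -> R2 @ bar 5 tick 0 v(0, 2): B3/B4 P8 -> G3/D4 P5 similar
  -> R2 @ bar 6 tick 0 v(0, 2): G3/D4 P5 -> B3/B4 P8 similar
  -> R8 @ bar 7 tick 0 v(0, 2): penult P8 not 3rd/6th
  -> R6 @ bar 8 tick 3 v(0, 2): closes on m3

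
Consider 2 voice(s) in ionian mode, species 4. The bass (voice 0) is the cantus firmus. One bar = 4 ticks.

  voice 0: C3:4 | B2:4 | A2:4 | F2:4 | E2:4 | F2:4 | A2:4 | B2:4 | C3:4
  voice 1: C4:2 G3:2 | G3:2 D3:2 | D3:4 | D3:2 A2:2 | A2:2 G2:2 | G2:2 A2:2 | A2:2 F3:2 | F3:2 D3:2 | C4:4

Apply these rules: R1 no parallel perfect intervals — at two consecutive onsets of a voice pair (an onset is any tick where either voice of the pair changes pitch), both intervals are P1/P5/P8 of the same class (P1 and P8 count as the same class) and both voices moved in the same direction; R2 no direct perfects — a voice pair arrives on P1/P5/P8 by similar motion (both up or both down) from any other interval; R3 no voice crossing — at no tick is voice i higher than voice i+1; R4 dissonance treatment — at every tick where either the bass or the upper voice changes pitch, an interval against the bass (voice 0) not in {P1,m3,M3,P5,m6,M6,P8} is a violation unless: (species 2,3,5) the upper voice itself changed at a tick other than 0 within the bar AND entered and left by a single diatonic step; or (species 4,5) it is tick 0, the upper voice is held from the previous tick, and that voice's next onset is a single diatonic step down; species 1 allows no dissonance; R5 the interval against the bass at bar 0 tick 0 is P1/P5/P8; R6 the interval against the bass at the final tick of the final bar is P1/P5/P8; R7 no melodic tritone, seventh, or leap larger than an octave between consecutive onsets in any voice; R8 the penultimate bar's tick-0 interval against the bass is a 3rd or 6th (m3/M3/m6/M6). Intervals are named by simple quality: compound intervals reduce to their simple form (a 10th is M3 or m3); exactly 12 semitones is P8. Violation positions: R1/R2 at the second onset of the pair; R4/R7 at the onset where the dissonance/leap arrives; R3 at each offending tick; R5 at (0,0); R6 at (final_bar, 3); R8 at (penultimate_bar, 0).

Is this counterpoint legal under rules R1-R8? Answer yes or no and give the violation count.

No (6 violations)

bar 0: v0=C3 v1=C4 (P8)
bar 1: v0=B2 v1=G3 (m6)
bar 2: v0=A2 v1=D3 (P4)
bar 3: v0=F2 v1=D3 (M6)
bar 4: v0=E2 v1=A2 (P4)
bar 5: v0=F2 v1=G2 (M2)
bar 6: v0=A2 v1=A2 (P1)
bar 7: v0=B2 v1=F3 (TT)
bar 8: v0=C3 v1=C4 (P8)
  R4 @ bar2.0: A2/D3 P4 untreated
  R4 @ bar5.0: F2/G2 M2 untreated
  R4 @ bar7.0: B2/F3 TT untreated
  R8 @ bar7.0: penult TT not 3rd/6th
  R2 @ bar8.0: B2/D3 m3 -> C3/C4 P8 similar
  R7 @ bar8.0: D3->C4 leap 10st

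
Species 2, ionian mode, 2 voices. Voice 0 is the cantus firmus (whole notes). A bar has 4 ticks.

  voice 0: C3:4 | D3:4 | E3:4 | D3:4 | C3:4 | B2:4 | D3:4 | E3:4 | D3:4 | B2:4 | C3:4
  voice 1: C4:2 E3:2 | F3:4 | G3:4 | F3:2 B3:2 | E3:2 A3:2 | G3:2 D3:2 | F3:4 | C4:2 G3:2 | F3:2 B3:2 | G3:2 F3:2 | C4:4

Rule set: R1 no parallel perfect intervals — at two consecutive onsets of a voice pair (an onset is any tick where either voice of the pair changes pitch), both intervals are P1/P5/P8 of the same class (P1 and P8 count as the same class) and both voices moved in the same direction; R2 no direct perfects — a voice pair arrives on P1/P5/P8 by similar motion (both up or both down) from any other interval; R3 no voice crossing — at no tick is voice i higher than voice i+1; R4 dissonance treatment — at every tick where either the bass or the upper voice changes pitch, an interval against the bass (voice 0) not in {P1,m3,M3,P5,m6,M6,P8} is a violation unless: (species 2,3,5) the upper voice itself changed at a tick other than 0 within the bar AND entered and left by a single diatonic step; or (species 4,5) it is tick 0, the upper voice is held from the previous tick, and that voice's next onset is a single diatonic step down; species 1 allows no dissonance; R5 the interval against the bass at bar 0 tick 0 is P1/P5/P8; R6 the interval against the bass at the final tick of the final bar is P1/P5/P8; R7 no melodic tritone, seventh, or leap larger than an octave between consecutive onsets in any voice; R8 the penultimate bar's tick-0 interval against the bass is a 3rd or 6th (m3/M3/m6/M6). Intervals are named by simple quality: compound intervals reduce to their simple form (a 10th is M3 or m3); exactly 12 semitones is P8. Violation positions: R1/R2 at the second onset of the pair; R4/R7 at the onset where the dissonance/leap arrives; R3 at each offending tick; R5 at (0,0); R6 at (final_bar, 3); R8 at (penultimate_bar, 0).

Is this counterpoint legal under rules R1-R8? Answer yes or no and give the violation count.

bar 0: v0=C3 v1=C4 (P8)
bar 1: v0=D3 v1=F3 (m3)
bar 2: v0=E3 v1=G3 (m3)
bar 3: v0=D3 v1=F3 (m3)
bar 4: v0=C3 v1=E3 (M3)
bar 5: v0=B2 v1=G3 (m6)
bar 6: v0=D3 v1=F3 (m3)
bar 7: v0=E3 v1=C4 (m6)
bar 8: v0=D3 v1=F3 (m3)
bar 9: v0=B2 v1=G3 (m6)
bar 10: v0=C3 v1=C4 (P8)
  R7 @ bar3.2: F3->B3 leap 6st
  R7 @ bar8.2: F3->B3 leap 6st
  R4 @ bar9.2: B2/F3 TT untreated
  R2 @ bar10.0: B2/F3 TT -> C3/C4 P8 similar

No (4 violations)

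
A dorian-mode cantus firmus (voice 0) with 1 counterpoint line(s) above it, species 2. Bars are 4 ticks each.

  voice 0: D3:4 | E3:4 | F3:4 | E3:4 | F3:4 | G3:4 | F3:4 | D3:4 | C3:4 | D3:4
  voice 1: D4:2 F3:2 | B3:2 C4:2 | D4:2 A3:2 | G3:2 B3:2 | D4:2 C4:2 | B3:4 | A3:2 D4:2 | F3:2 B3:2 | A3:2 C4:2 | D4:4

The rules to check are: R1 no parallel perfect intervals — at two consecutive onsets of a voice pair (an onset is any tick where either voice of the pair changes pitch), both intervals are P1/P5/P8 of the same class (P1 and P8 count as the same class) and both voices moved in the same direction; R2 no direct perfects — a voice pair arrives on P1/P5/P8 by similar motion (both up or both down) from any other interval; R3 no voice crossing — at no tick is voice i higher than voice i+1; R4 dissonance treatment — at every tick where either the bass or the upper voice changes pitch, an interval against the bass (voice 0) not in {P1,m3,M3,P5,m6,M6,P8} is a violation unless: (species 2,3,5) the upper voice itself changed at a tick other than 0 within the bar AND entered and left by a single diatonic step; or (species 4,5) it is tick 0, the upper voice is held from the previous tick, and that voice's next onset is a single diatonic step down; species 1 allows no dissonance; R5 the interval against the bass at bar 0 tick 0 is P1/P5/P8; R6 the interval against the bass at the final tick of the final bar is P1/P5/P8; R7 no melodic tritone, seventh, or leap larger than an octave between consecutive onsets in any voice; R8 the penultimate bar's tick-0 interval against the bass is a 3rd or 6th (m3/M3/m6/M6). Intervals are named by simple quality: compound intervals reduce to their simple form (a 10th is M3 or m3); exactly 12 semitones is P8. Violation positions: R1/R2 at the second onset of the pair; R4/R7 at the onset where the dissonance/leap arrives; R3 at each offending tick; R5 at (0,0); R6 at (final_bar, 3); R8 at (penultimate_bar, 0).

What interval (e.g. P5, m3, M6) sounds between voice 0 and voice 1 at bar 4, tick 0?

M6

voice 0=F3 voice 1=D4 -> M6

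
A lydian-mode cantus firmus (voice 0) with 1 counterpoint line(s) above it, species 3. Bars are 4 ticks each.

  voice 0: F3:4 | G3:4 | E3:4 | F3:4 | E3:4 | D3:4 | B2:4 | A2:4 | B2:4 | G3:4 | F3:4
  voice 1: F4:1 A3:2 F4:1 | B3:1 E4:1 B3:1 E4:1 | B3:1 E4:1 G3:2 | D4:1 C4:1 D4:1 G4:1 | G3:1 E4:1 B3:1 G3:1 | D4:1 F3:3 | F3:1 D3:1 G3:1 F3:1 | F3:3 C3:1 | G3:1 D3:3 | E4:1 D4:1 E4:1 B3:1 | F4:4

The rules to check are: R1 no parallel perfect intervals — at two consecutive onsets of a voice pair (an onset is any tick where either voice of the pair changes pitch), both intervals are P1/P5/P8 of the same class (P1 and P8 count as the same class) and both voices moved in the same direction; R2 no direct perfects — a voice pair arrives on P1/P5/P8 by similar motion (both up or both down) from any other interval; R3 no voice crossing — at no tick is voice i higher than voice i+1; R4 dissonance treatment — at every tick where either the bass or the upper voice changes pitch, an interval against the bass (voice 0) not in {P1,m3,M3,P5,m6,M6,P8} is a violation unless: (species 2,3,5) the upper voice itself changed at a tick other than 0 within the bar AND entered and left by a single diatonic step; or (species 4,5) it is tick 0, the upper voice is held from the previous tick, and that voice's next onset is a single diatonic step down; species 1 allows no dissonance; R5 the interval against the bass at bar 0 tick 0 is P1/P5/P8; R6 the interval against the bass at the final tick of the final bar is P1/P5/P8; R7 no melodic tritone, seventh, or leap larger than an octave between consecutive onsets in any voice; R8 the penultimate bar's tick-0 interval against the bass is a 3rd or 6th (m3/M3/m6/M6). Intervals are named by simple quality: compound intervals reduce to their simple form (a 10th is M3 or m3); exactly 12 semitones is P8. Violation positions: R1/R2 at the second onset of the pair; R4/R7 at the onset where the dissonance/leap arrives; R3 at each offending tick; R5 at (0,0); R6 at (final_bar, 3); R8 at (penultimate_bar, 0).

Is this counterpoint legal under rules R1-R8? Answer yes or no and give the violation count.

bar 0: v0=F3 v1=F4 (P8)
bar 1: v0=G3 v1=B3 (M3)
bar 2: v0=E3 v1=B3 (P5)
bar 3: v0=F3 v1=D4 (M6)
bar 4: v0=E3 v1=G3 (m3)
bar 5: v0=D3 v1=D4 (P8)
bar 6: v0=B2 v1=F3 (TT)
bar 7: v0=A2 v1=F3 (m6)
bar 8: v0=B2 v1=G3 (m6)
bar 9: v0=G3 v1=E4 (M6)
bar 10: v0=F3 v1=F4 (P8)
  R7 @ bar1.0: F4->B3 leap 6st
  R2 @ bar2.0: G3/E4 M6 -> E3/B3 P5 similar
  R4 @ bar3.3: F3/G4 M2 untreated
  R4 @ bar6.0: B2/F3 TT untreated
  R4 @ bar6.3: B2/F3 TT untreated
  R7 @ bar9.0: D3->E4 leap 14st
  R7 @ bar10.0: B3->F4 leap 6st

No (7 violations)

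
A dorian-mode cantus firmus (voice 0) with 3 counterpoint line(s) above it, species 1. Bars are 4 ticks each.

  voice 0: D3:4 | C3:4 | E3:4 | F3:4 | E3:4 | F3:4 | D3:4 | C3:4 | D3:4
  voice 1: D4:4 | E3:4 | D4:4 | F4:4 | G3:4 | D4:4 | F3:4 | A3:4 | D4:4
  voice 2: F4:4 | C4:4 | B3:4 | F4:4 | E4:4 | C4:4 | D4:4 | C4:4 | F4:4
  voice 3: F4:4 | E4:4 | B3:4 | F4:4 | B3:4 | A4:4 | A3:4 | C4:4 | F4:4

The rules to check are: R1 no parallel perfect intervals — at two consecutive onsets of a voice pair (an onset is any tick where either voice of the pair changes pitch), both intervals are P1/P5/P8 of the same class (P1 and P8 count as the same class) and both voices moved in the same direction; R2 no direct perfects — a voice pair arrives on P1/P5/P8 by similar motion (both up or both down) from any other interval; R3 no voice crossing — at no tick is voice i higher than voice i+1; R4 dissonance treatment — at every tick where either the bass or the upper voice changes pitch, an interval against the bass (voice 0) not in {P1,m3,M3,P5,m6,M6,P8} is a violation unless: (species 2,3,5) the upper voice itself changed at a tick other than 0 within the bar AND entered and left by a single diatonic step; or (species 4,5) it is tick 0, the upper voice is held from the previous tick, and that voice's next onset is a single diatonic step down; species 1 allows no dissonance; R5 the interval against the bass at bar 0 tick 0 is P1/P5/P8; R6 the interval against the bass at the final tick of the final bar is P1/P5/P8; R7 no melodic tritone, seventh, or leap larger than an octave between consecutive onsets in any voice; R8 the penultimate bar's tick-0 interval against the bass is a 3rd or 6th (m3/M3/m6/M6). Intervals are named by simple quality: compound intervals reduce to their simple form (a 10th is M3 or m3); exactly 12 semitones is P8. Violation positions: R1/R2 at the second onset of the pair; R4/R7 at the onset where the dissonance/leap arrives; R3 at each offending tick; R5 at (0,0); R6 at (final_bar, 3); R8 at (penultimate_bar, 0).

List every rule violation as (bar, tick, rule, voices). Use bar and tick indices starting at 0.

bar 0: v0=D3 v1=D4 v2=F4 v3=F4 downbeat m3
bar 1: v0=C3 v1=E3 v2=C4 v3=E4 downbeat M3
bar 2: v0=E3 v1=D4 v2=B3 v3=B3 downbeat P5
bar 3: v0=F3 v1=F4 v2=F4 v3=F4 downbeat P8
bar 4: v0=E3 v1=G3 v2=E4 v3=B3 downbeat P5
bar 5: v0=F3 v1=D4 v2=C4 v3=A4 downbeat M3
bar 6: v0=D3 v1=F3 v2=D4 v3=A3 downbeat P5
bar 7: v0=C3 v1=A3 v2=C4 v3=C4 downbeat P8
bar 8: v0=D3 v1=D4 v2=F4 v3=F4 downbeat m3
  -> R5 @ bar 0 tick 0 v(0, 2): opens on m3
  -> R5 @ bar 0 tick 0 v(0, 3): opens on m3
  -> R2 @ bar 1 tick 0 v(0, 2): D3/F4 m3 -> C3/C4 P8 similar
  -> R2 @ bar 1 tick 0 v(1, 3): D4/F4 m3 -> E3/E4 P8 similar
  -> R7 @ bar 1 tick 0 v(1,): D4->E3 leap 10st
  -> R2 @ bar 2 tick 0 v(2, 3): C4/E4 M3 -> B3/B3 P1 similar
  -> R3 @ bar 2 tick 0 v(1, 2): D4 above B3
  -> R4 @ bar 2 tick 0 v(0, 1): E3/D4 m7 untreated
  -> R7 @ bar 2 tick 0 v(1,): E3->D4 leap 10st
  -> R3 @ bar 2 tick 1 v(1, 2): D4 above B3
  -> R3 @ bar 2 tick 2 v(1, 2): D4 above B3
  -> R3 @ bar 2 tick 3 v(1, 2): D4 above B3
  -> R1 @ bar 3 tick 0 v(2, 3): B3/B3 P1 -> F4/F4 P1 similar
  -> R2 @ bar 3 tick 0 v(0, 1): E3/D4 m7 -> F3/F4 P8 similar
  -> R2 @ bar 3 tick 0 v(0, 2): E3/B3 P5 -> F3/F4 P8 similar
  -> R2 @ bar 3 tick 0 v(0, 3): E3/B3 P5 -> F3/F4 P8 similar
  -> R2 @ bar 3 tick 0 v(1, 2): D4/B3 m3 -> F4/F4 P1 similar
  -> R2 @ bar 3 tick 0 v(1, 3): D4/B3 m3 -> F4/F4 P1 similar
  -> R7 @ bar 3 tick 0 v(2,): B3->F4 leap 6st
  -> R7 @ bar 3 tick 0 v(3,): B3->F4 leap 6st
  -> R1 @ bar 4 tick 0 v(0, 2): F3/F4 P8 -> E3/E4 P8 similar
  -> R2 @ bar 4 tick 0 v(0, 3): F3/F4 P8 -> E3/B3 P5 similar
  -> R3 @ bar 4 tick 0 v(2, 3): E4 above B3
  -> R7 @ bar 4 tick 0 v(1,): F4->G3 leap 10st
  -> R7 @ bar 4 tick 0 v(3,): F4->B3 leap 6st
  -> R3 @ bar 4 tick 1 v(2, 3): E4 above B3
  -> R3 @ bar 4 tick 2 v(2, 3): E4 above B3
  -> R3 @ bar 4 tick 3 v(2, 3): E4 above B3
  -> R2 @ bar 5 tick 0 v(1, 3): G3/B3 M3 -> D4/A4 P5 similar
  -> R3 @ bar 5 tick 0 v(1, 2): D4 above C4
  -> R7 @ bar 5 tick 0 v(3,): B3->A4 leap 10st
  -> R3 @ bar 5 tick 1 v(1, 2): D4 above C4
  -> R3 @ bar 5 tick 2 v(1, 2): D4 above C4
  -> R3 @ bar 5 tick 3 v(1, 2): D4 above C4
  -> R2 @ bar 6 tick 0 v(0, 3): F3/A4 M3 -> D3/A3 P5 similar
  -> R3 @ bar 6 tick 0 v(2, 3): D4 above A3
  -> R3 @ bar 6 tick 1 v(2, 3): D4 above A3
  -> R3 @ bar 6 tick 2 v(2, 3): D4 above A3
  -> R3 @ bar 6 tick 3 v(2, 3): D4 above A3
  -> R1 @ bar 7 tick 0 v(0, 2): D3/D4 P8 -> C3/C4 P8 similar
  -> R8 @ bar 7 tick 0 v(0, 2): penult P8 not 3rd/6th
  -> R8 @ bar 7 tick 0 v(0, 3): penult P8 not 3rd/6th
  -> R1 @ bar 8 tick 0 v(2, 3): C4/C4 P1 -> F4/F4 P1 similar
  -> R2 @ bar 8 tick 0 v(0, 1): C3/A3 M6 -> D3/D4 P8 similar
  -> R6 @ bar 8 tick 3 v(0, 2): closes on m3
  -> R6 @ bar 8 tick 3 v(0, 3): closes on m3

(0, 0, R5, (0, 2))
(0, 0, R5, (0, 3))
(1, 0, R2, (0, 2))
(1, 0, R2, (1, 3))
(1, 0, R7, (1,))
(2, 0, R2, (2, 3))
(2, 0, R3, (1, 2))
(2, 0, R4, (0, 1))
(2, 0, R7, (1,))
(2, 1, R3, (1, 2))
(2, 2, R3, (1, 2))
(2, 3, R3, (1, 2))
(3, 0, R1, (2, 3))
(3, 0, R2, (0, 1))
(3, 0, R2, (0, 2))
(3, 0, R2, (0, 3))
(3, 0, R2, (1, 2))
(3, 0, R2, (1, 3))
(3, 0, R7, (2,))
(3, 0, R7, (3,))
(4, 0, R1, (0, 2))
(4, 0, R2, (0, 3))
(4, 0, R3, (2, 3))
(4, 0, R7, (1,))
(4, 0, R7, (3,))
(4, 1, R3, (2, 3))
(4, 2, R3, (2, 3))
(4, 3, R3, (2, 3))
(5, 0, R2, (1, 3))
(5, 0, R3, (1, 2))
(5, 0, R7, (3,))
(5, 1, R3, (1, 2))
(5, 2, R3, (1, 2))
(5, 3, R3, (1, 2))
(6, 0, R2, (0, 3))
(6, 0, R3, (2, 3))
(6, 1, R3, (2, 3))
(6, 2, R3, (2, 3))
(6, 3, R3, (2, 3))
(7, 0, R1, (0, 2))
(7, 0, R8, (0, 2))
(7, 0, R8, (0, 3))
(8, 0, R1, (2, 3))
(8, 0, R2, (0, 1))
(8, 3, R6, (0, 2))
(8, 3, R6, (0, 3))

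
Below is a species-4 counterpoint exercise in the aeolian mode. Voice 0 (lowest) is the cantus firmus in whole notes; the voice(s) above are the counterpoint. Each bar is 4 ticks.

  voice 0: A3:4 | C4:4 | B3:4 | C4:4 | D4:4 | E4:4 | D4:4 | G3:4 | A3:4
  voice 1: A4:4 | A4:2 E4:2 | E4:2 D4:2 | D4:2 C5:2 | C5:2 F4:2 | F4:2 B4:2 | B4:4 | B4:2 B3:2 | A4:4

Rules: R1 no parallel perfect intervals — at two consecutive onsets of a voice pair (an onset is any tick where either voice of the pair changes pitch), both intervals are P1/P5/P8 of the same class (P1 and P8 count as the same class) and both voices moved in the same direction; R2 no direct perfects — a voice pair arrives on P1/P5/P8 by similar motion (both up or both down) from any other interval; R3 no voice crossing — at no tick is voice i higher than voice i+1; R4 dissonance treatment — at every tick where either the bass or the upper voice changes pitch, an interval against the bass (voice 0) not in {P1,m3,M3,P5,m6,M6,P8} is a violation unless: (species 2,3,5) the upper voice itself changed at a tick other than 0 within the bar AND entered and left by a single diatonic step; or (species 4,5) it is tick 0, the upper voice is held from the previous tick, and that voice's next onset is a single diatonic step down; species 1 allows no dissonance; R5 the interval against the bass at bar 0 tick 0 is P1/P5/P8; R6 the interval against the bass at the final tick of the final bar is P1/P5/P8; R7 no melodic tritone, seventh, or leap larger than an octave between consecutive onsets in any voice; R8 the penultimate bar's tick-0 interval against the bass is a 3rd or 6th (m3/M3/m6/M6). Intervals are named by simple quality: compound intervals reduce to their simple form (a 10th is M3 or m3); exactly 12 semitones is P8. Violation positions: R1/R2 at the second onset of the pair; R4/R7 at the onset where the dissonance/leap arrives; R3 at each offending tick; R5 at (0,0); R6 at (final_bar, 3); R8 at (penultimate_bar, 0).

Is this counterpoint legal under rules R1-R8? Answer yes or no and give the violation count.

No (7 violations)

bar 0: v0=A3 v1=A4 (P8)
bar 1: v0=C4 v1=A4 (M6)
bar 2: v0=B3 v1=E4 (P4)
bar 3: v0=C4 v1=D4 (M2)
bar 4: v0=D4 v1=C5 (m7)
bar 5: v0=E4 v1=F4 (m2)
bar 6: v0=D4 v1=B4 (M6)
bar 7: v0=G3 v1=B4 (M3)
bar 8: v0=A3 v1=A4 (P8)
  R4 @ bar3.0: C4/D4 M2 untreated
  R7 @ bar3.2: D4->C5 leap 10st
  R4 @ bar4.0: D4/C5 m7 untreated
  R4 @ bar5.0: E4/F4 m2 untreated
  R7 @ bar5.2: F4->B4 leap 6st
  R2 @ bar8.0: G3/B3 M3 -> A3/A4 P8 similar
  R7 @ bar8.0: B3->A4 leap 10st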